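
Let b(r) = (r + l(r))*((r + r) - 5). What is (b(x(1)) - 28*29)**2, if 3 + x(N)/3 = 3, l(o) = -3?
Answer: 635209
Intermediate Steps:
x(N) = 0 (x(N) = -9 + 3*3 = -9 + 9 = 0)
b(r) = (-5 + 2*r)*(-3 + r) (b(r) = (r - 3)*((r + r) - 5) = (-3 + r)*(2*r - 5) = (-3 + r)*(-5 + 2*r) = (-5 + 2*r)*(-3 + r))
(b(x(1)) - 28*29)**2 = ((15 - 11*0 + 2*0**2) - 28*29)**2 = ((15 + 0 + 2*0) - 812)**2 = ((15 + 0 + 0) - 812)**2 = (15 - 812)**2 = (-797)**2 = 635209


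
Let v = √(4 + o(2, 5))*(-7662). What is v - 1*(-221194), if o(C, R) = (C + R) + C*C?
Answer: 221194 - 7662*√15 ≈ 1.9152e+5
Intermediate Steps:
o(C, R) = C + R + C² (o(C, R) = (C + R) + C² = C + R + C²)
v = -7662*√15 (v = √(4 + (2 + 5 + 2²))*(-7662) = √(4 + (2 + 5 + 4))*(-7662) = √(4 + 11)*(-7662) = √15*(-7662) = -7662*√15 ≈ -29675.)
v - 1*(-221194) = -7662*√15 - 1*(-221194) = -7662*√15 + 221194 = 221194 - 7662*√15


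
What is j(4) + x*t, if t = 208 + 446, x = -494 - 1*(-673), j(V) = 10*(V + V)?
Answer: 117146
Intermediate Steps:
j(V) = 20*V (j(V) = 10*(2*V) = 20*V)
x = 179 (x = -494 + 673 = 179)
t = 654
j(4) + x*t = 20*4 + 179*654 = 80 + 117066 = 117146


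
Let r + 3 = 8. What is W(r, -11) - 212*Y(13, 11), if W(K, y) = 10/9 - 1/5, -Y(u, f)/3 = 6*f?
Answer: 1888961/45 ≈ 41977.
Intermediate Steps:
r = 5 (r = -3 + 8 = 5)
Y(u, f) = -18*f
W(K, y) = 41/45 (W(K, y) = 10*(1/9) - 1*1/5 = 10/9 - 1/5 = 41/45)
W(r, -11) - 212*Y(13, 11) = 41/45 - (-3816)*11 = 41/45 - 212*(-198) = 41/45 + 41976 = 1888961/45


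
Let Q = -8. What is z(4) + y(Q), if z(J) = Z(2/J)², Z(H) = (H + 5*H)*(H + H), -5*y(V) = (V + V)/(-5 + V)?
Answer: 569/65 ≈ 8.7538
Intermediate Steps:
y(V) = -2*V/(5*(-5 + V)) (y(V) = -(V + V)/(5*(-5 + V)) = -2*V/(5*(-5 + V)))
Z(H) = 12*H² (Z(H) = (6*H)*(2*H) = 12*H²)
z(J) = 2304/J⁴ (z(J) = (12*(2/J)²)² = (12*(4/J²))² = (48/J²)² = 2304/J⁴)
z(4) + y(Q) = 2304/4⁴ - 2*(-8)/(-25 + 5*(-8)) = 2304*(1/256) - 2*(-8)/(-25 - 40) = 9 - 2*(-8)/(-65) = 9 - 2*(-8)*(-1/65) = 9 - 16/65 = 569/65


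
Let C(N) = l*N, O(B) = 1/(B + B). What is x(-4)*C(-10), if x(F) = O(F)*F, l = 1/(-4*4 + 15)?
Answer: 5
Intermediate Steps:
l = -1 (l = 1/(-16 + 15) = 1/(-1) = -1)
O(B) = 1/(2*B)
x(F) = ½ (x(F) = (1/(2*F))*F = ½)
C(N) = -N
x(-4)*C(-10) = (-1*(-10))/2 = (½)*10 = 5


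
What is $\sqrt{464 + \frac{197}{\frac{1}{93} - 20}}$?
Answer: $\frac{\sqrt{9286805}}{143} \approx 21.311$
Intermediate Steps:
$\sqrt{464 + \frac{197}{\frac{1}{93} - 20}} = \sqrt{464 + \frac{197}{- \frac{1859}{93}}} = \sqrt{464 + 197 \left(- \frac{93}{1859}\right)} = \sqrt{464 - \frac{18321}{1859}} = \sqrt{\frac{844255}{1859}} = \frac{\sqrt{9286805}}{143}$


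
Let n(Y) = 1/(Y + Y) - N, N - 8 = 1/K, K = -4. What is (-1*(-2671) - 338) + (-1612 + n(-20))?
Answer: 28529/40 ≈ 713.22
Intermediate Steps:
N = 31/4 (N = 8 + 1/(-4) = 8 - ¼ = 31/4 ≈ 7.7500)
n(Y) = -31/4 + 1/(2*Y) (n(Y) = 1/(Y + Y) - 1*31/4 = 1/(2*Y) - 31/4 = -31/4 + 1/(2*Y))
(-1*(-2671) - 338) + (-1612 + n(-20)) = (-1*(-2671) - 338) + (-1612 + (¼)*(2 - 31*(-20))/(-20)) = (2671 - 338) + (-1612 + (¼)*(-1/20)*(2 + 620)) = 2333 + (-1612 + (¼)*(-1/20)*622) = 2333 + (-1612 - 311/40) = 2333 - 64791/40 = 28529/40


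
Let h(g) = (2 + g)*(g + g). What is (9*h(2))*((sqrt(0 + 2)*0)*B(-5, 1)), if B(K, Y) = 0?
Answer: 0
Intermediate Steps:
h(g) = 2*g*(2 + g) (h(g) = (2 + g)*(2*g) = 2*g*(2 + g))
(9*h(2))*((sqrt(0 + 2)*0)*B(-5, 1)) = (9*(2*2*(2 + 2)))*((sqrt(0 + 2)*0)*0) = (9*(2*2*4))*((sqrt(2)*0)*0) = (9*16)*(0*0) = 144*0 = 0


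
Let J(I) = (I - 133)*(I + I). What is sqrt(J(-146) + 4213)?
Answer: sqrt(85681) ≈ 292.71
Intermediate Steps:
J(I) = 2*I*(-133 + I) (J(I) = (-133 + I)*(2*I) = 2*I*(-133 + I))
sqrt(J(-146) + 4213) = sqrt(2*(-146)*(-133 - 146) + 4213) = sqrt(2*(-146)*(-279) + 4213) = sqrt(81468 + 4213) = sqrt(85681)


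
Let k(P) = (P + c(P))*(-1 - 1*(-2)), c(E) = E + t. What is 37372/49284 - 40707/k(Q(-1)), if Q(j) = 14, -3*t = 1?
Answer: -1503877372/1022643 ≈ -1470.6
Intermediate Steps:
t = -1/3 (t = -1/3*1 = -1/3 ≈ -0.33333)
c(E) = -1/3 + E (c(E) = E - 1/3 = -1/3 + E)
k(P) = -1/3 + 2*P (k(P) = (P + (-1/3 + P))*(-1 - 1*(-2)) = (-1/3 + 2*P)*(-1 + 2) = (-1/3 + 2*P)*1 = -1/3 + 2*P)
37372/49284 - 40707/k(Q(-1)) = 37372/49284 - 40707/(-1/3 + 2*14) = 37372*(1/49284) - 40707/(-1/3 + 28) = 9343/12321 - 40707/83/3 = 9343/12321 - 40707*3/83 = 9343/12321 - 122121/83 = -1503877372/1022643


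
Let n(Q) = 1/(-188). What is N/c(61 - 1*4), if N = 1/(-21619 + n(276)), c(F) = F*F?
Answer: -188/13205147877 ≈ -1.4237e-8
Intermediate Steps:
n(Q) = -1/188
c(F) = F**2
N = -188/4064373 (N = 1/(-21619 - 1/188) = 1/(-4064373/188) = -188/4064373 ≈ -4.6256e-5)
N/c(61 - 1*4) = -188/(4064373*(61 - 1*4)**2) = -188/(4064373*(61 - 4)**2) = -188/(4064373*(57**2)) = -188/4064373/3249 = -188/4064373*1/3249 = -188/13205147877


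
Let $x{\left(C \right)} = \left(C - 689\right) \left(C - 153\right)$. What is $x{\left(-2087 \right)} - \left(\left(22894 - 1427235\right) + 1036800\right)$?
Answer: $6585781$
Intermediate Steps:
$x{\left(C \right)} = \left(-689 + C\right) \left(-153 + C\right)$
$x{\left(-2087 \right)} - \left(\left(22894 - 1427235\right) + 1036800\right) = \left(105417 + \left(-2087\right)^{2} - -1757254\right) - \left(\left(22894 - 1427235\right) + 1036800\right) = \left(105417 + 4355569 + 1757254\right) - \left(-1404341 + 1036800\right) = 6218240 - -367541 = 6218240 + 367541 = 6585781$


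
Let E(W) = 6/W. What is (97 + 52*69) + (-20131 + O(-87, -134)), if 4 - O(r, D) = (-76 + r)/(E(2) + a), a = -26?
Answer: -378329/23 ≈ -16449.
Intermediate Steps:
O(r, D) = 16/23 + r/23 (O(r, D) = 4 - (-76 + r)/(6/2 - 26) = 4 - (-76 + r)/(6*(1/2) - 26) = 4 - (-76 + r)/(3 - 26) = 4 - (-76 + r)/(-23) = 4 - (-76 + r)*(-1)/23 = 4 - (76/23 - r/23) = 4 + (-76/23 + r/23) = 16/23 + r/23)
(97 + 52*69) + (-20131 + O(-87, -134)) = (97 + 52*69) + (-20131 + (16/23 + (1/23)*(-87))) = (97 + 3588) + (-20131 + (16/23 - 87/23)) = 3685 + (-20131 - 71/23) = 3685 - 463084/23 = -378329/23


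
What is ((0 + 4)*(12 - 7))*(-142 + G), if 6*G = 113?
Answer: -7390/3 ≈ -2463.3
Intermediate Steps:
G = 113/6 (G = (1/6)*113 = 113/6 ≈ 18.833)
((0 + 4)*(12 - 7))*(-142 + G) = ((0 + 4)*(12 - 7))*(-142 + 113/6) = (4*5)*(-739/6) = 20*(-739/6) = -7390/3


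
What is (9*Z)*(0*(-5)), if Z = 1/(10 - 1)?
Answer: 0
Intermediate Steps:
Z = 1/9 ≈ 0.11111
(9*Z)*(0*(-5)) = (9*(1/9))*(0*(-5)) = 1*0 = 0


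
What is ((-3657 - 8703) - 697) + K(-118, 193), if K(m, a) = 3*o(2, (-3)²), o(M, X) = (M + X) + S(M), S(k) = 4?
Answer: -13012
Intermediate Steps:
o(M, X) = 4 + M + X (o(M, X) = (M + X) + 4 = 4 + M + X)
K(m, a) = 45 (K(m, a) = 3*(4 + 2 + (-3)²) = 3*(4 + 2 + 9) = 3*15 = 45)
((-3657 - 8703) - 697) + K(-118, 193) = ((-3657 - 8703) - 697) + 45 = (-12360 - 697) + 45 = -13057 + 45 = -13012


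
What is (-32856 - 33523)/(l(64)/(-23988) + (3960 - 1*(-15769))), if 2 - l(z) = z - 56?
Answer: -265383242/78876543 ≈ -3.3645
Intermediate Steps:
l(z) = 58 - z (l(z) = 2 - (z - 56) = 2 - (-56 + z) = 2 + (56 - z) = 58 - z)
(-32856 - 33523)/(l(64)/(-23988) + (3960 - 1*(-15769))) = (-32856 - 33523)/((58 - 1*64)/(-23988) + (3960 - 1*(-15769))) = -66379/((58 - 64)*(-1/23988) + (3960 + 15769)) = -66379/(-6*(-1/23988) + 19729) = -66379/(1/3998 + 19729) = -66379/78876543/3998 = -66379*3998/78876543 = -265383242/78876543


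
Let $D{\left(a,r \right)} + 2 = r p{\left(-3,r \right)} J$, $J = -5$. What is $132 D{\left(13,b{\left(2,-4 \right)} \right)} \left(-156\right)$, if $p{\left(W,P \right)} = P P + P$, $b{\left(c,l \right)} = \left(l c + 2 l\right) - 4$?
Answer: $-782454816$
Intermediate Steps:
$b{\left(c,l \right)} = -4 + 2 l + c l$ ($b{\left(c,l \right)} = \left(c l + 2 l\right) - 4 = \left(2 l + c l\right) - 4 = -4 + 2 l + c l$)
$p{\left(W,P \right)} = P + P^{2}$ ($p{\left(W,P \right)} = P^{2} + P = P + P^{2}$)
$D{\left(a,r \right)} = -2 - 5 r^{2} \left(1 + r\right)$ ($D{\left(a,r \right)} = -2 + r r \left(1 + r\right) \left(-5\right) = -2 + r^{2} \left(1 + r\right) \left(-5\right) = -2 - 5 r^{2} \left(1 + r\right)$)
$132 D{\left(13,b{\left(2,-4 \right)} \right)} \left(-156\right) = 132 \left(-2 - 5 \left(-4 + 2 \left(-4\right) + 2 \left(-4\right)\right)^{2} \left(1 + \left(-4 + 2 \left(-4\right) + 2 \left(-4\right)\right)\right)\right) \left(-156\right) = 132 \left(-2 - 5 \left(-4 - 8 - 8\right)^{2} \left(1 - 20\right)\right) \left(-156\right) = 132 \left(-2 - 5 \left(-20\right)^{2} \left(1 - 20\right)\right) \left(-156\right) = 132 \left(-2 - 2000 \left(-19\right)\right) \left(-156\right) = 132 \left(-2 + 38000\right) \left(-156\right) = 132 \cdot 37998 \left(-156\right) = 5015736 \left(-156\right) = -782454816$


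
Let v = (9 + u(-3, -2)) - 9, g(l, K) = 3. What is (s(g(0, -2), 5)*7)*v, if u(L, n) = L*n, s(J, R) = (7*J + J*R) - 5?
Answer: 1302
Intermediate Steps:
s(J, R) = -5 + 7*J + J*R
v = 6 (v = (9 - 3*(-2)) - 9 = (9 + 6) - 9 = 15 - 9 = 6)
(s(g(0, -2), 5)*7)*v = ((-5 + 7*3 + 3*5)*7)*6 = ((-5 + 21 + 15)*7)*6 = (31*7)*6 = 217*6 = 1302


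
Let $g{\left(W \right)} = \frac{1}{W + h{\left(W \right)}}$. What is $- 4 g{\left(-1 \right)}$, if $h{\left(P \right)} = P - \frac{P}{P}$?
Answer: $\frac{4}{3} \approx 1.3333$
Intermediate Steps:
$h{\left(P \right)} = -1 + P$ ($h{\left(P \right)} = P - 1 = -1 + P$)
$g{\left(W \right)} = \frac{1}{-1 + 2 W}$ ($g{\left(W \right)} = \frac{1}{W + \left(-1 + W\right)} = \frac{1}{-1 + 2 W}$)
$- 4 g{\left(-1 \right)} = - \frac{4}{-1 + 2 \left(-1\right)} = - \frac{4}{-1 - 2} = - \frac{4}{-3} = \left(-4\right) \left(- \frac{1}{3}\right) = \frac{4}{3}$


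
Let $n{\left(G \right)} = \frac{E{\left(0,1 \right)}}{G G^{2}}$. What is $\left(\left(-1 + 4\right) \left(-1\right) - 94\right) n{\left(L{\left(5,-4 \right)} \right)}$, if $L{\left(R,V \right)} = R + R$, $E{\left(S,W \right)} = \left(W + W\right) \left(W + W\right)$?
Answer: $- \frac{97}{250} \approx -0.388$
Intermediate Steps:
$E{\left(S,W \right)} = 4 W^{2}$ ($E{\left(S,W \right)} = 2 W 2 W = 4 W^{2}$)
$L{\left(R,V \right)} = 2 R$
$n{\left(G \right)} = \frac{4}{G^{3}}$ ($n{\left(G \right)} = \frac{4 \cdot 1^{2}}{G G^{2}} = \frac{4 \cdot 1}{G^{3}} = \frac{4}{G^{3}}$)
$\left(\left(-1 + 4\right) \left(-1\right) - 94\right) n{\left(L{\left(5,-4 \right)} \right)} = \left(\left(-1 + 4\right) \left(-1\right) - 94\right) \frac{4}{1000} = \left(3 \left(-1\right) - 94\right) \frac{4}{1000} = \left(-3 - 94\right) 4 \cdot \frac{1}{1000} = \left(-97\right) \frac{1}{250} = - \frac{97}{250}$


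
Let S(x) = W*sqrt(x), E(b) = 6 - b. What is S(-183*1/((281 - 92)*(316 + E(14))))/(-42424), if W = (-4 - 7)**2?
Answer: -11*I*sqrt(671)/1781808 ≈ -0.00015992*I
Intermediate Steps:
W = 121 (W = (-11)**2 = 121)
S(x) = 121*sqrt(x)
S(-183*1/((281 - 92)*(316 + E(14))))/(-42424) = (121*sqrt(-183*1/((281 - 92)*(316 + (6 - 1*14)))))/(-42424) = (121*sqrt(-183*1/(189*(316 + (6 - 14)))))*(-1/42424) = (121*sqrt(-183*1/(189*(316 - 8))))*(-1/42424) = (121*sqrt(-183/(189*308)))*(-1/42424) = (121*sqrt(-183/58212))*(-1/42424) = (121*sqrt(-183*1/58212))*(-1/42424) = (121*sqrt(-61/19404))*(-1/42424) = (121*(I*sqrt(671)/462))*(-1/42424) = (11*I*sqrt(671)/42)*(-1/42424) = -11*I*sqrt(671)/1781808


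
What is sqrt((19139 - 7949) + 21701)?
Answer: sqrt(32891) ≈ 181.36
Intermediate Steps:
sqrt((19139 - 7949) + 21701) = sqrt(11190 + 21701) = sqrt(32891)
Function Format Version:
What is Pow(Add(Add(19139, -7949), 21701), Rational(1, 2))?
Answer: Pow(32891, Rational(1, 2)) ≈ 181.36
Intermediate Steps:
Pow(Add(Add(19139, -7949), 21701), Rational(1, 2)) = Pow(Add(11190, 21701), Rational(1, 2)) = Pow(32891, Rational(1, 2))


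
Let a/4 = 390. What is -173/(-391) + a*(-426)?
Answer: -259842787/391 ≈ -6.6456e+5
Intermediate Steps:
a = 1560 (a = 4*390 = 1560)
-173/(-391) + a*(-426) = -173/(-391) + 1560*(-426) = -173*(-1/391) - 664560 = 173/391 - 664560 = -259842787/391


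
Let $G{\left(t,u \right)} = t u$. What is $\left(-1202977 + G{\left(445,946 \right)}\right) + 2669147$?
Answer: $1887140$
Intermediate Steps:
$\left(-1202977 + G{\left(445,946 \right)}\right) + 2669147 = \left(-1202977 + 445 \cdot 946\right) + 2669147 = \left(-1202977 + 420970\right) + 2669147 = -782007 + 2669147 = 1887140$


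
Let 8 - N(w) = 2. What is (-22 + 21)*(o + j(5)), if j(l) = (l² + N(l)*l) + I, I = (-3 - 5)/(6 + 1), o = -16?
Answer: -265/7 ≈ -37.857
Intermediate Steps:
N(w) = 6 (N(w) = 8 - 1*2 = 8 - 2 = 6)
I = -8/7 ≈ -1.1429
j(l) = -8/7 + l² + 6*l (j(l) = (l² + 6*l) - 8/7 = -8/7 + l² + 6*l)
(-22 + 21)*(o + j(5)) = (-22 + 21)*(-16 + (-8/7 + 5² + 6*5)) = -(-16 + (-8/7 + 25 + 30)) = -(-16 + 377/7) = -1*265/7 = -265/7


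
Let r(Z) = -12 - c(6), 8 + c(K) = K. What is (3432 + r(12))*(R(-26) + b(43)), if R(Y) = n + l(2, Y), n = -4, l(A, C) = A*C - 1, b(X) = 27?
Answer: -102660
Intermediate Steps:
c(K) = -8 + K
l(A, C) = -1 + A*C
r(Z) = -10 (r(Z) = -12 - (-8 + 6) = -12 - 1*(-2) = -12 + 2 = -10)
R(Y) = -5 + 2*Y (R(Y) = -4 + (-1 + 2*Y) = -5 + 2*Y)
(3432 + r(12))*(R(-26) + b(43)) = (3432 - 10)*((-5 + 2*(-26)) + 27) = 3422*((-5 - 52) + 27) = 3422*(-57 + 27) = 3422*(-30) = -102660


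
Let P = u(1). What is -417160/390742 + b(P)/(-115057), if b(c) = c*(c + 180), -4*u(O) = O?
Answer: -383836953211/359660818352 ≈ -1.0672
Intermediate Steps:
u(O) = -O/4
P = -¼ (P = -¼*1 = -¼ ≈ -0.25000)
b(c) = c*(180 + c)
-417160/390742 + b(P)/(-115057) = -417160/390742 - (180 - ¼)/4/(-115057) = -417160*1/390742 - ¼*719/4*(-1/115057) = -208580/195371 - 719/16*(-1/115057) = -208580/195371 + 719/1840912 = -383836953211/359660818352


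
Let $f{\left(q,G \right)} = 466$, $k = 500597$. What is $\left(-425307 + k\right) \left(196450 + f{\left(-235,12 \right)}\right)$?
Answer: $14825805640$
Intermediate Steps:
$\left(-425307 + k\right) \left(196450 + f{\left(-235,12 \right)}\right) = \left(-425307 + 500597\right) \left(196450 + 466\right) = 75290 \cdot 196916 = 14825805640$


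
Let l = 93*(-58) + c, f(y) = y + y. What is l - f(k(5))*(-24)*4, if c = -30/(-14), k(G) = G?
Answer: -31023/7 ≈ -4431.9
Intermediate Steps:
f(y) = 2*y
c = 15/7 (c = -30*(-1/14) = 15/7 ≈ 2.1429)
l = -37743/7 (l = 93*(-58) + 15/7 = -5394 + 15/7 = -37743/7 ≈ -5391.9)
l - f(k(5))*(-24)*4 = -37743/7 - (2*5)*(-24)*4 = -37743/7 - 10*(-24)*4 = -37743/7 - (-240)*4 = -37743/7 - 1*(-960) = -37743/7 + 960 = -31023/7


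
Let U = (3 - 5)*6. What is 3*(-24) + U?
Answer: -84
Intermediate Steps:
U = -12 (U = -2*6 = -12)
3*(-24) + U = 3*(-24) - 12 = -72 - 12 = -84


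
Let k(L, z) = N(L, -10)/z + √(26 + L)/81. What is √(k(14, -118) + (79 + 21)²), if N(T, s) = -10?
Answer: √(2819633895 + 6962*√10)/531 ≈ 100.00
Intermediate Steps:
k(L, z) = -10/z + √(26 + L)/81
√(k(14, -118) + (79 + 21)²) = √((-10/(-118) + √(26 + 14)/81) + (79 + 21)²) = √((-10*(-1/118) + √40/81) + 100²) = √((5/59 + (2*√10)/81) + 10000) = √((5/59 + 2*√10/81) + 10000) = √(590005/59 + 2*√10/81)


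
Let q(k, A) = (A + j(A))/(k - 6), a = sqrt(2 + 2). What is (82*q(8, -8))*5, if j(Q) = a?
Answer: -1230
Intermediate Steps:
a = 2 (a = sqrt(4) = 2)
j(Q) = 2
q(k, A) = (2 + A)/(-6 + k) (q(k, A) = (A + 2)/(k - 6) = (2 + A)/(-6 + k))
(82*q(8, -8))*5 = (82*((2 - 8)/(-6 + 8)))*5 = (82*(-6/2))*5 = (82*((1/2)*(-6)))*5 = (82*(-3))*5 = -246*5 = -1230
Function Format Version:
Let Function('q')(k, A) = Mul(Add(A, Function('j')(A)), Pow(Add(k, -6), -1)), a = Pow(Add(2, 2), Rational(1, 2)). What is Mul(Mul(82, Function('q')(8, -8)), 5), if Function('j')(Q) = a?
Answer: -1230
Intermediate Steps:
a = 2 (a = Pow(4, Rational(1, 2)) = 2)
Function('j')(Q) = 2
Function('q')(k, A) = Mul(Pow(Add(-6, k), -1), Add(2, A)) (Function('q')(k, A) = Mul(Add(A, 2), Pow(Add(k, -6), -1)) = Mul(Add(2, A), Pow(Add(-6, k), -1)) = Mul(Pow(Add(-6, k), -1), Add(2, A)))
Mul(Mul(82, Function('q')(8, -8)), 5) = Mul(Mul(82, Mul(Pow(Add(-6, 8), -1), Add(2, -8))), 5) = Mul(Mul(82, Mul(Pow(2, -1), -6)), 5) = Mul(Mul(82, Mul(Rational(1, 2), -6)), 5) = Mul(Mul(82, -3), 5) = Mul(-246, 5) = -1230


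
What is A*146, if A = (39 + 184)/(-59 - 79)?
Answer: -16279/69 ≈ -235.93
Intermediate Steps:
A = -223/138 (A = 223/(-138) = 223*(-1/138) = -223/138 ≈ -1.6159)
A*146 = -223/138*146 = -16279/69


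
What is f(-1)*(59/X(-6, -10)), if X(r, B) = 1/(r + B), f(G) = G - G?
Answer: 0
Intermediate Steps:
f(G) = 0
X(r, B) = 1/(B + r)
f(-1)*(59/X(-6, -10)) = 0*(59/(1/(-10 - 6))) = 0*(59/(1/(-16))) = 0*(59/(-1/16)) = 0*(59*(-16)) = 0*(-944) = 0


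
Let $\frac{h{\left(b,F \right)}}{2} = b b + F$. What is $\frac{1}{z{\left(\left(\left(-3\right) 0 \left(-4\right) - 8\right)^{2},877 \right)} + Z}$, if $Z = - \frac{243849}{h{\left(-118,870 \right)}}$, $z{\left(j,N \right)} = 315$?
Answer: $\frac{29588}{9076371} \approx 0.0032599$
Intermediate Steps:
$h{\left(b,F \right)} = 2 F + 2 b^{2}$ ($h{\left(b,F \right)} = 2 \left(b b + F\right) = 2 \left(b^{2} + F\right) = 2 \left(F + b^{2}\right) = 2 F + 2 b^{2}$)
$Z = - \frac{243849}{29588}$ ($Z = - \frac{243849}{2 \cdot 870 + 2 \left(-118\right)^{2}} = - \frac{243849}{1740 + 2 \cdot 13924} = - \frac{243849}{1740 + 27848} = - \frac{243849}{29588} \approx -8.2415$)
$\frac{1}{z{\left(\left(\left(-3\right) 0 \left(-4\right) - 8\right)^{2},877 \right)} + Z} = \frac{1}{315 - \frac{243849}{29588}} = \frac{1}{\frac{9076371}{29588}} = \frac{29588}{9076371}$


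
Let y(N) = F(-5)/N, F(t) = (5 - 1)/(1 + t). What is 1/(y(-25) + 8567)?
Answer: 25/214176 ≈ 0.00011673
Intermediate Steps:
F(t) = 4/(1 + t)
y(N) = -1/N (y(N) = (4/(1 - 5))/N = (4/(-4))/N = (4*(-1/4))/N = -1/N)
1/(y(-25) + 8567) = 1/(-1/(-25) + 8567) = 1/(-1*(-1/25) + 8567) = 1/(1/25 + 8567) = 1/(214176/25) = 25/214176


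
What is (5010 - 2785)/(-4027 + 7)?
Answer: -445/804 ≈ -0.55348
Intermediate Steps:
(5010 - 2785)/(-4027 + 7) = 2225/(-4020) = 2225*(-1/4020) = -445/804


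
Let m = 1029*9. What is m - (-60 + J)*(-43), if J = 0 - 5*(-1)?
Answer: 6896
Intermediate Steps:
J = 5 (J = 0 + 5 = 5)
m = 9261
m - (-60 + J)*(-43) = 9261 - (-60 + 5)*(-43) = 9261 - (-55)*(-43) = 9261 - 1*2365 = 9261 - 2365 = 6896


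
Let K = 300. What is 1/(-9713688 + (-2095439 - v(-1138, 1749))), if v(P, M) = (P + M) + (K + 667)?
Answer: -1/11810705 ≈ -8.4669e-8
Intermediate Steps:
v(P, M) = 967 + M + P (v(P, M) = (P + M) + (300 + 667) = (M + P) + 967 = 967 + M + P)
1/(-9713688 + (-2095439 - v(-1138, 1749))) = 1/(-9713688 + (-2095439 - (967 + 1749 - 1138))) = 1/(-9713688 + (-2095439 - 1*1578)) = 1/(-9713688 + (-2095439 - 1578)) = 1/(-9713688 - 2097017) = 1/(-11810705) = -1/11810705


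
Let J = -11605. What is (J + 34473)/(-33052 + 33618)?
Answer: 11434/283 ≈ 40.403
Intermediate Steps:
(J + 34473)/(-33052 + 33618) = (-11605 + 34473)/(-33052 + 33618) = 22868/566 = 22868*(1/566) = 11434/283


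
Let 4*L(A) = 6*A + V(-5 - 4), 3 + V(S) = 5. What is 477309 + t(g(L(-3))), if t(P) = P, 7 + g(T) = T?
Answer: 477298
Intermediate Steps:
V(S) = 2 (V(S) = -3 + 5 = 2)
L(A) = 1/2 + 3*A/2 (L(A) = (6*A + 2)/4 = (2 + 6*A)/4 = 1/2 + 3*A/2)
g(T) = -7 + T
477309 + t(g(L(-3))) = 477309 + (-7 + (1/2 + (3/2)*(-3))) = 477309 + (-7 + (1/2 - 9/2)) = 477309 + (-7 - 4) = 477309 - 11 = 477298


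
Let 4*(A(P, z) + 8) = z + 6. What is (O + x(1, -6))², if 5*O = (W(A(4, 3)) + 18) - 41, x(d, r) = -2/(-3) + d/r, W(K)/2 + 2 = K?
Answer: 1296/25 ≈ 51.840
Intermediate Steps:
A(P, z) = -13/2 + z/4 (A(P, z) = -8 + (z + 6)/4 = -8 + (6 + z)/4 = -8 + (3/2 + z/4) = -13/2 + z/4)
W(K) = -4 + 2*K
x(d, r) = ⅔ + d/r (x(d, r) = -2*(-⅓) + d/r = ⅔ + d/r)
O = -77/10 (O = (((-4 + 2*(-13/2 + (¼)*3)) + 18) - 41)/5 = (((-4 + 2*(-13/2 + ¾)) + 18) - 41)/5 = (((-4 + 2*(-23/4)) + 18) - 41)/5 = (((-4 - 23/2) + 18) - 41)/5 = ((-31/2 + 18) - 41)/5 = (5/2 - 41)/5 = (⅕)*(-77/2) = -77/10 ≈ -7.7000)
(O + x(1, -6))² = (-77/10 + (⅔ + 1/(-6)))² = (-77/10 + (⅔ + 1*(-⅙)))² = (-77/10 + (⅔ - ⅙))² = (-77/10 + ½)² = (-36/5)² = 1296/25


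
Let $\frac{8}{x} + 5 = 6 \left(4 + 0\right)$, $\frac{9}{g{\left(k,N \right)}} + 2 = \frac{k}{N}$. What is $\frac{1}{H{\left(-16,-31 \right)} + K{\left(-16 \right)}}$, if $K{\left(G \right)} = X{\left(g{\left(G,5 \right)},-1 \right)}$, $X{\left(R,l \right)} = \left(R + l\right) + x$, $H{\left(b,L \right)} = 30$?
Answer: $\frac{494}{13679} \approx 0.036114$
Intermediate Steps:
$g{\left(k,N \right)} = \frac{9}{-2 + \frac{k}{N}}$
$x = \frac{8}{19}$ ($x = \frac{8}{-5 + 6 \left(4 + 0\right)} = \frac{8}{-5 + 6 \cdot 4} = \frac{8}{-5 + 24} = \frac{8}{19} \approx 0.42105$)
$X{\left(R,l \right)} = \frac{8}{19} + R + l$ ($X{\left(R,l \right)} = \left(R + l\right) + \frac{8}{19} = \frac{8}{19} + R + l$)
$K{\left(G \right)} = - \frac{11}{19} + \frac{45}{-10 + G}$ ($K{\left(G \right)} = \frac{8}{19} + 9 \cdot 5 \frac{1}{G - 10} - 1 = \frac{8}{19} + 9 \cdot 5 \frac{1}{-10 + G} - 1 = \frac{8}{19} + \frac{45}{-10 + G} - 1 = - \frac{11}{19} + \frac{45}{-10 + G}$)
$\frac{1}{H{\left(-16,-31 \right)} + K{\left(-16 \right)}} = \frac{1}{30 + \frac{965 - -176}{19 \left(-10 - 16\right)}} = \frac{1}{30 + \frac{965 + 176}{19 \left(-26\right)}} = \frac{1}{30 + \frac{1}{19} \left(- \frac{1}{26}\right) 1141} = \frac{1}{30 - \frac{1141}{494}} = \frac{1}{\frac{13679}{494}} = \frac{494}{13679}$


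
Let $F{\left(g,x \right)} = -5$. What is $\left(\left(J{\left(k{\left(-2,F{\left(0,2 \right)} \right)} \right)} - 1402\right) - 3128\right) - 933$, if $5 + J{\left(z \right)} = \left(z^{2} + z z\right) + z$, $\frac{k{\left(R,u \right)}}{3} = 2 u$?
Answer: $-3698$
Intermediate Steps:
$k{\left(R,u \right)} = 6 u$ ($k{\left(R,u \right)} = 3 \cdot 2 u = 6 u$)
$J{\left(z \right)} = -5 + z + 2 z^{2}$ ($J{\left(z \right)} = -5 + \left(\left(z^{2} + z z\right) + z\right) = -5 + \left(\left(z^{2} + z^{2}\right) + z\right) = -5 + \left(2 z^{2} + z\right) = -5 + \left(z + 2 z^{2}\right) = -5 + z + 2 z^{2}$)
$\left(\left(J{\left(k{\left(-2,F{\left(0,2 \right)} \right)} \right)} - 1402\right) - 3128\right) - 933 = \left(\left(\left(-5 + 6 \left(-5\right) + 2 \left(6 \left(-5\right)\right)^{2}\right) - 1402\right) - 3128\right) - 933 = \left(\left(\left(-5 - 30 + 2 \left(-30\right)^{2}\right) - 1402\right) - 3128\right) - 933 = \left(\left(\left(-5 - 30 + 2 \cdot 900\right) - 1402\right) - 3128\right) - 933 = \left(\left(\left(-5 - 30 + 1800\right) - 1402\right) - 3128\right) - 933 = \left(\left(1765 - 1402\right) - 3128\right) - 933 = \left(363 - 3128\right) - 933 = -2765 - 933 = -3698$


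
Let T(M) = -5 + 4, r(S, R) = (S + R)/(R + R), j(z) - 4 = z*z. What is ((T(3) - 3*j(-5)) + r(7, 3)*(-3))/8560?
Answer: -93/8560 ≈ -0.010864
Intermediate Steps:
j(z) = 4 + z**2 (j(z) = 4 + z*z = 4 + z**2)
r(S, R) = (R + S)/(2*R) (r(S, R) = (R + S)/((2*R)) = (R + S)*(1/(2*R)) = (R + S)/(2*R))
T(M) = -1
((T(3) - 3*j(-5)) + r(7, 3)*(-3))/8560 = ((-1 - 3*(4 + (-5)**2)) + ((1/2)*(3 + 7)/3)*(-3))/8560 = ((-1 - 3*(4 + 25)) + ((1/2)*(1/3)*10)*(-3))*(1/8560) = ((-1 - 3*29) + (5/3)*(-3))*(1/8560) = ((-1 - 87) - 5)*(1/8560) = (-88 - 5)*(1/8560) = -93*1/8560 = -93/8560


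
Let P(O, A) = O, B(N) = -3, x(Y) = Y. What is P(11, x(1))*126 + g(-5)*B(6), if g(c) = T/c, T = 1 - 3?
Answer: 6924/5 ≈ 1384.8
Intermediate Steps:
T = -2
g(c) = -2/c
P(11, x(1))*126 + g(-5)*B(6) = 11*126 - 2/(-5)*(-3) = 1386 - 2*(-⅕)*(-3) = 1386 + (⅖)*(-3) = 1386 - 6/5 = 6924/5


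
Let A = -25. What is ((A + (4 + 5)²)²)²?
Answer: 9834496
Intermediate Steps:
((A + (4 + 5)²)²)² = ((-25 + (4 + 5)²)²)² = ((-25 + 9²)²)² = ((-25 + 81)²)² = (56²)² = 3136² = 9834496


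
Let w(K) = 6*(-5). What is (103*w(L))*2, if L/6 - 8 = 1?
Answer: -6180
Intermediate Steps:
L = 54 (L = 48 + 6*1 = 48 + 6 = 54)
w(K) = -30
(103*w(L))*2 = (103*(-30))*2 = -3090*2 = -6180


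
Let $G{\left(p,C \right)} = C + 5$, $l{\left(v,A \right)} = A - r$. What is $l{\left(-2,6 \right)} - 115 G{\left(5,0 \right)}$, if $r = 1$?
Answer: $-570$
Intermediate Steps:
$l{\left(v,A \right)} = -1 + A$ ($l{\left(v,A \right)} = A - 1 = -1 + A$)
$G{\left(p,C \right)} = 5 + C$
$l{\left(-2,6 \right)} - 115 G{\left(5,0 \right)} = \left(-1 + 6\right) - 115 \left(5 + 0\right) = 5 - 575 = -570$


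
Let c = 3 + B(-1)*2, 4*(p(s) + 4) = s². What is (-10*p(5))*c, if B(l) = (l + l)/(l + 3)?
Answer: -45/2 ≈ -22.500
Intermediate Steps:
B(l) = 2*l/(3 + l) (B(l) = (2*l)/(3 + l) = 2*l/(3 + l))
p(s) = -4 + s²/4
c = 1 (c = 3 + (2*(-1)/(3 - 1))*2 = 3 + (2*(-1)/2)*2 = 3 + (2*(-1)*(½))*2 = 3 - 1*2 = 3 - 2 = 1)
(-10*p(5))*c = -10*(-4 + (¼)*5²)*1 = -10*(-4 + (¼)*25)*1 = -10*(-4 + 25/4)*1 = -10*9/4*1 = -45/2*1 = -45/2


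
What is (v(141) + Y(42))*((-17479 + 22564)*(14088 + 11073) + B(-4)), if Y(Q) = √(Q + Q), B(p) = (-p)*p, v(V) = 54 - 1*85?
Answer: -3966253739 + 255887338*√21 ≈ -2.7936e+9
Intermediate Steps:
v(V) = -31 (v(V) = 54 - 85 = -31)
B(p) = -p²
Y(Q) = √2*√Q (Y(Q) = √(2*Q) = √2*√Q)
(v(141) + Y(42))*((-17479 + 22564)*(14088 + 11073) + B(-4)) = (-31 + √2*√42)*((-17479 + 22564)*(14088 + 11073) - 1*(-4)²) = (-31 + 2*√21)*(5085*25161 - 1*16) = (-31 + 2*√21)*(127943685 - 16) = (-31 + 2*√21)*127943669 = -3966253739 + 255887338*√21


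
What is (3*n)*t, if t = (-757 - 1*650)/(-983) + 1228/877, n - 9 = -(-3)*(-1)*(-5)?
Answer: 175756536/862091 ≈ 203.87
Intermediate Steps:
n = 24 (n = 9 - (-3)*(-1)*(-5) = 9 - 1*3*(-5) = 9 - 3*(-5) = 9 + 15 = 24)
t = 2441063/862091 (t = (-757 - 650)*(-1/983) + 1228*(1/877) = -1407*(-1/983) + 1228/877 = 1407/983 + 1228/877 = 2441063/862091 ≈ 2.8316)
(3*n)*t = (3*24)*(2441063/862091) = 72*(2441063/862091) = 175756536/862091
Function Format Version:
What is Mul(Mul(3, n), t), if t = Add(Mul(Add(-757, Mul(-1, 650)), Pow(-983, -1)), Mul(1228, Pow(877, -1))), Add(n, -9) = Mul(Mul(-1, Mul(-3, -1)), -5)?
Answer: Rational(175756536, 862091) ≈ 203.87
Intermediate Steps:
n = 24 (n = Add(9, Mul(Mul(-1, Mul(-3, -1)), -5)) = Add(9, Mul(Mul(-1, 3), -5)) = Add(9, Mul(-3, -5)) = Add(9, 15) = 24)
t = Rational(2441063, 862091) (t = Add(Mul(Add(-757, -650), Rational(-1, 983)), Mul(1228, Rational(1, 877))) = Add(Mul(-1407, Rational(-1, 983)), Rational(1228, 877)) = Add(Rational(1407, 983), Rational(1228, 877)) = Rational(2441063, 862091) ≈ 2.8316)
Mul(Mul(3, n), t) = Mul(Mul(3, 24), Rational(2441063, 862091)) = Mul(72, Rational(2441063, 862091)) = Rational(175756536, 862091)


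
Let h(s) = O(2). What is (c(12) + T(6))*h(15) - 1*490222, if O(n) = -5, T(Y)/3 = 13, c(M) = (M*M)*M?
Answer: -499057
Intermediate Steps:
c(M) = M**3 (c(M) = M**2*M = M**3)
T(Y) = 39 (T(Y) = 3*13 = 39)
h(s) = -5
(c(12) + T(6))*h(15) - 1*490222 = (12**3 + 39)*(-5) - 1*490222 = (1728 + 39)*(-5) - 490222 = 1767*(-5) - 490222 = -8835 - 490222 = -499057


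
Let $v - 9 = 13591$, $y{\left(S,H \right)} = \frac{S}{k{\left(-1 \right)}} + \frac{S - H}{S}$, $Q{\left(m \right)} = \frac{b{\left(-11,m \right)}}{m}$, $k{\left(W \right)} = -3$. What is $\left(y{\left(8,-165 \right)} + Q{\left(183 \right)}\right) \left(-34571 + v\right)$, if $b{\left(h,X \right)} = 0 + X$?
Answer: $- \frac{10045109}{24} \approx -4.1855 \cdot 10^{5}$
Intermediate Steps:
$b{\left(h,X \right)} = X$
$Q{\left(m \right)} = 1$ ($Q{\left(m \right)} = \frac{m}{m} = 1$)
$y{\left(S,H \right)} = - \frac{S}{3} + \frac{S - H}{S}$ ($y{\left(S,H \right)} = \frac{S}{-3} + \frac{S - H}{S} = S \left(- \frac{1}{3}\right) + \frac{S - H}{S} = - \frac{S}{3} + \frac{S - H}{S}$)
$v = 13600$ ($v = 9 + 13591 = 13600$)
$\left(y{\left(8,-165 \right)} + Q{\left(183 \right)}\right) \left(-34571 + v\right) = \left(\left(1 - \frac{8}{3} - - \frac{165}{8}\right) + 1\right) \left(-34571 + 13600\right) = \left(\left(1 - \frac{8}{3} - \left(-165\right) \frac{1}{8}\right) + 1\right) \left(-20971\right) = \left(\left(1 - \frac{8}{3} + \frac{165}{8}\right) + 1\right) \left(-20971\right) = \left(\frac{455}{24} + 1\right) \left(-20971\right) = \frac{479}{24} \left(-20971\right) = - \frac{10045109}{24}$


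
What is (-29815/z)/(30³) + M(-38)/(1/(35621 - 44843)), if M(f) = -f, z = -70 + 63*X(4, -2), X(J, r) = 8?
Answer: -821281815563/2343600 ≈ -3.5044e+5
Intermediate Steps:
z = 434 (z = -70 + 63*8 = -70 + 504 = 434)
(-29815/z)/(30³) + M(-38)/(1/(35621 - 44843)) = (-29815/434)/(30³) + (-1*(-38))/(1/(35621 - 44843)) = -29815*1/434/27000 + 38/(1/(-9222)) = -29815/434*1/27000 + 38/(-1/9222) = -5963/2343600 + 38*(-9222) = -5963/2343600 - 350436 = -821281815563/2343600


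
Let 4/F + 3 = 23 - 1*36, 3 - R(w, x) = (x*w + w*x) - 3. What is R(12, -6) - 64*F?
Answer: 166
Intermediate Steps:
R(w, x) = 6 - 2*w*x (R(w, x) = 3 - ((x*w + w*x) - 3) = 3 - ((w*x + w*x) - 3) = 3 - (2*w*x - 3) = 3 - (-3 + 2*w*x) = 3 + (3 - 2*w*x) = 6 - 2*w*x)
F = -¼ (F = 4/(-3 + (23 - 1*36)) = 4/(-3 + (23 - 36)) = 4/(-3 - 13) = 4/(-16) = 4*(-1/16) = -¼ ≈ -0.25000)
R(12, -6) - 64*F = (6 - 2*12*(-6)) - 64*(-¼) = (6 + 144) + 16 = 150 + 16 = 166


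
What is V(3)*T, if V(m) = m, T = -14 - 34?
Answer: -144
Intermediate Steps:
T = -48
V(3)*T = 3*(-48) = -144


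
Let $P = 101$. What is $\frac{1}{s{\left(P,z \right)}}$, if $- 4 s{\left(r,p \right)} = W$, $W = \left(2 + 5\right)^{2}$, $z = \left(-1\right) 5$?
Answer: $- \frac{4}{49} \approx -0.081633$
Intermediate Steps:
$z = -5$
$W = 49$ ($W = 7^{2} = 49$)
$s{\left(r,p \right)} = - \frac{49}{4}$ ($s{\left(r,p \right)} = \left(- \frac{1}{4}\right) 49 = - \frac{49}{4}$)
$\frac{1}{s{\left(P,z \right)}} = \frac{1}{- \frac{49}{4}} = - \frac{4}{49}$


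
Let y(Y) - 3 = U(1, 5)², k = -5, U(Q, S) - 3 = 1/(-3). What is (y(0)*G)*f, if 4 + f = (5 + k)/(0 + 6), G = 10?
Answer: -3640/9 ≈ -404.44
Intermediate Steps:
U(Q, S) = 8/3 (U(Q, S) = 3 + 1/(-3) = 3 - ⅓ = 8/3)
y(Y) = 91/9 (y(Y) = 3 + (8/3)² = 3 + 64/9 = 91/9)
f = -4 (f = -4 + (5 - 5)/(0 + 6) = -4 + 0/6 = -4 + 0*(⅙) = -4 + 0 = -4)
(y(0)*G)*f = ((91/9)*10)*(-4) = (910/9)*(-4) = -3640/9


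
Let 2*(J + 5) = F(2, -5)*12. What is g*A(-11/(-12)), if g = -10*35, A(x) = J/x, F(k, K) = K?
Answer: 147000/11 ≈ 13364.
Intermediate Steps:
J = -35 (J = -5 + (-5*12)/2 = -5 + (1/2)*(-60) = -5 - 30 = -35)
A(x) = -35/x
g = -350
g*A(-11/(-12)) = -(-12250)/((-11/(-12))) = -(-12250)/((-11*(-1/12))) = -(-12250)/11/12 = -(-12250)*12/11 = -350*(-420/11) = 147000/11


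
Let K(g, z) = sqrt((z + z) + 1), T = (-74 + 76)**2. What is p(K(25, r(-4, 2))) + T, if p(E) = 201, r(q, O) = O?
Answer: 205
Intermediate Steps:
T = 4 (T = 2**2 = 4)
K(g, z) = sqrt(1 + 2*z) (K(g, z) = sqrt(2*z + 1) = sqrt(1 + 2*z))
p(K(25, r(-4, 2))) + T = 201 + 4 = 205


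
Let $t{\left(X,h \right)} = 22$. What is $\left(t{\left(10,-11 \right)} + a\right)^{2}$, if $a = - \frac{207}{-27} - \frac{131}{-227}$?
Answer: $\frac{424195216}{463761} \approx 914.68$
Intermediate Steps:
$a = \frac{5614}{681}$ ($a = \left(-207\right) \left(- \frac{1}{27}\right) - - \frac{131}{227} = \frac{23}{3} + \frac{131}{227} = \frac{5614}{681} \approx 8.2438$)
$\left(t{\left(10,-11 \right)} + a\right)^{2} = \left(22 + \frac{5614}{681}\right)^{2} = \left(\frac{20596}{681}\right)^{2} = \frac{424195216}{463761}$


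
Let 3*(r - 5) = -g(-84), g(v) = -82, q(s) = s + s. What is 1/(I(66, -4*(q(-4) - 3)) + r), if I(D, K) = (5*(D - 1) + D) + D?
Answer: 3/1468 ≈ 0.0020436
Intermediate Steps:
q(s) = 2*s
I(D, K) = -5 + 7*D (I(D, K) = (5*(-1 + D) + D) + D = ((-5 + 5*D) + D) + D = (-5 + 6*D) + D = -5 + 7*D)
r = 97/3 (r = 5 + (-1*(-82))/3 = 5 + (⅓)*82 = 5 + 82/3 = 97/3 ≈ 32.333)
1/(I(66, -4*(q(-4) - 3)) + r) = 1/((-5 + 7*66) + 97/3) = 1/((-5 + 462) + 97/3) = 1/(457 + 97/3) = 1/(1468/3) = 3/1468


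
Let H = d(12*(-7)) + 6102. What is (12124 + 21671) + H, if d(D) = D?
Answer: 39813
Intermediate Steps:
H = 6018 (H = 12*(-7) + 6102 = -84 + 6102 = 6018)
(12124 + 21671) + H = (12124 + 21671) + 6018 = 33795 + 6018 = 39813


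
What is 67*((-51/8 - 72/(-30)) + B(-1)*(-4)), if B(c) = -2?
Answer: 10787/40 ≈ 269.67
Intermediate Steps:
67*((-51/8 - 72/(-30)) + B(-1)*(-4)) = 67*((-51/8 - 72/(-30)) - 2*(-4)) = 67*((-51*⅛ - 72*(-1/30)) + 8) = 67*((-51/8 + 12/5) + 8) = 67*(-159/40 + 8) = 67*(161/40) = 10787/40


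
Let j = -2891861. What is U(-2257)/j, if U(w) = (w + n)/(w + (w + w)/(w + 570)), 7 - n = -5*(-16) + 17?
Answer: -565627/1571125359535 ≈ -3.6001e-7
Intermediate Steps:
n = -90 (n = 7 - (-5*(-16) + 17) = 7 - (80 + 17) = 7 - 1*97 = 7 - 97 = -90)
U(w) = (-90 + w)/(w + 2*w/(570 + w)) (U(w) = (w - 90)/(w + (w + w)/(w + 570)) = (-90 + w)/(w + (2*w)/(570 + w)) = (-90 + w)/(w + 2*w/(570 + w)))
U(-2257)/j = ((-51300 + (-2257)² + 480*(-2257))/((-2257)*(572 - 2257)))/(-2891861) = -1/2257*(-51300 + 5094049 - 1083360)/(-1685)*(-1/2891861) = -1/2257*(-1/1685)*3959389*(-1/2891861) = (3959389/3803045)*(-1/2891861) = -565627/1571125359535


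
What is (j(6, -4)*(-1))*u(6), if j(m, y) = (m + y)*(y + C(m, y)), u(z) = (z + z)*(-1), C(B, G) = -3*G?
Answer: 192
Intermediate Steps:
u(z) = -2*z (u(z) = (2*z)*(-1) = -2*z)
j(m, y) = -2*y*(m + y) (j(m, y) = (m + y)*(y - 3*y) = (m + y)*(-2*y) = -2*y*(m + y))
(j(6, -4)*(-1))*u(6) = ((2*(-4)*(-1*6 - 1*(-4)))*(-1))*(-2*6) = ((2*(-4)*(-6 + 4))*(-1))*(-12) = ((2*(-4)*(-2))*(-1))*(-12) = (16*(-1))*(-12) = -16*(-12) = 192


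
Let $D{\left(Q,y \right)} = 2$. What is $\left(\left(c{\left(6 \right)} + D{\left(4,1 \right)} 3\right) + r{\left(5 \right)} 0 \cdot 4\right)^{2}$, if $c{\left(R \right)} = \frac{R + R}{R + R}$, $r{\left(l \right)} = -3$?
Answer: $49$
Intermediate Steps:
$c{\left(R \right)} = 1$ ($c{\left(R \right)} = \frac{2 R}{2 R} = 2 R \frac{1}{2 R} = 1$)
$\left(\left(c{\left(6 \right)} + D{\left(4,1 \right)} 3\right) + r{\left(5 \right)} 0 \cdot 4\right)^{2} = \left(\left(1 + 2 \cdot 3\right) + \left(-3\right) 0 \cdot 4\right)^{2} = \left(\left(1 + 6\right) + 0 \cdot 4\right)^{2} = \left(7 + 0\right)^{2} = 7^{2} = 49$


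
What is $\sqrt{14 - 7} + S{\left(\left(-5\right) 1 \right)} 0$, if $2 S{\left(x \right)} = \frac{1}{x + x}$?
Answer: $\sqrt{7} \approx 2.6458$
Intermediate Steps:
$S{\left(x \right)} = \frac{1}{4 x}$ ($S{\left(x \right)} = \frac{1}{2 \left(x + x\right)} = \frac{1}{2 \cdot 2 x} = \frac{\frac{1}{2} \frac{1}{x}}{2} = \frac{1}{4 x}$)
$\sqrt{14 - 7} + S{\left(\left(-5\right) 1 \right)} 0 = \sqrt{14 - 7} + \frac{1}{4 \left(\left(-5\right) 1\right)} 0 = \sqrt{7} + \frac{1}{4 \left(-5\right)} 0 = \sqrt{7} + \frac{1}{4} \left(- \frac{1}{5}\right) 0 = \sqrt{7} - 0 = \sqrt{7} + 0 = \sqrt{7}$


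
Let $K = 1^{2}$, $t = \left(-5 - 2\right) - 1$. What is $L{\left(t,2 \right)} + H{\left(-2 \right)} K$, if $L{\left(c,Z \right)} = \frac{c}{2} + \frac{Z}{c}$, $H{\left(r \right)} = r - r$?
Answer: $- \frac{17}{4} \approx -4.25$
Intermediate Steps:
$t = -8$ ($t = -7 - 1 = -8$)
$H{\left(r \right)} = 0$
$L{\left(c,Z \right)} = \frac{c}{2} + \frac{Z}{c}$ ($L{\left(c,Z \right)} = c \frac{1}{2} + \frac{Z}{c} = \frac{c}{2} + \frac{Z}{c}$)
$K = 1$
$L{\left(t,2 \right)} + H{\left(-2 \right)} K = \left(\frac{1}{2} \left(-8\right) + \frac{2}{-8}\right) + 0 \cdot 1 = \left(-4 + 2 \left(- \frac{1}{8}\right)\right) + 0 = \left(-4 - \frac{1}{4}\right) + 0 = - \frac{17}{4} + 0 = - \frac{17}{4}$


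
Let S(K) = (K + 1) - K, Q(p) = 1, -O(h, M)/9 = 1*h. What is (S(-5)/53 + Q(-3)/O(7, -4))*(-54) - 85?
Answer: -31595/371 ≈ -85.162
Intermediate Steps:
O(h, M) = -9*h
S(K) = 1 (S(K) = (1 + K) - K = 1)
(S(-5)/53 + Q(-3)/O(7, -4))*(-54) - 85 = (1/53 + 1/(-9*7))*(-54) - 85 = (1*(1/53) + 1/(-63))*(-54) - 85 = (1/53 + 1*(-1/63))*(-54) - 85 = (1/53 - 1/63)*(-54) - 85 = (10/3339)*(-54) - 85 = -60/371 - 85 = -31595/371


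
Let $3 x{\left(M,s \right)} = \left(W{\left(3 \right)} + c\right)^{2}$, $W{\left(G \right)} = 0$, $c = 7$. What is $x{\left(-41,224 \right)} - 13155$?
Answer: $- \frac{39416}{3} \approx -13139.0$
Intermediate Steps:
$x{\left(M,s \right)} = \frac{49}{3}$ ($x{\left(M,s \right)} = \frac{\left(0 + 7\right)^{2}}{3} = \frac{7^{2}}{3} = \frac{1}{3} \cdot 49 = \frac{49}{3}$)
$x{\left(-41,224 \right)} - 13155 = \frac{49}{3} - 13155 = - \frac{39416}{3}$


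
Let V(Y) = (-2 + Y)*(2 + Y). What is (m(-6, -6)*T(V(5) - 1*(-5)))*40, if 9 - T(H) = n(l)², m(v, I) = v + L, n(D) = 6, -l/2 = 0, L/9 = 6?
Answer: -51840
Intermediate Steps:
L = 54 (L = 9*6 = 54)
l = 0 (l = -2*0 = 0)
m(v, I) = 54 + v (m(v, I) = v + 54 = 54 + v)
T(H) = -27 (T(H) = 9 - 1*6² = 9 - 1*36 = 9 - 36 = -27)
(m(-6, -6)*T(V(5) - 1*(-5)))*40 = ((54 - 6)*(-27))*40 = (48*(-27))*40 = -1296*40 = -51840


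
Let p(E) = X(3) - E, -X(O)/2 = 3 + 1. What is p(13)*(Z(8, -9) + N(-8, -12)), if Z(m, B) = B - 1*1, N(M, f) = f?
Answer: 462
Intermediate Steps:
X(O) = -8 (X(O) = -2*(3 + 1) = -2*4 = -8)
Z(m, B) = -1 + B (Z(m, B) = B - 1 = -1 + B)
p(E) = -8 - E
p(13)*(Z(8, -9) + N(-8, -12)) = (-8 - 1*13)*((-1 - 9) - 12) = (-8 - 13)*(-10 - 12) = -21*(-22) = 462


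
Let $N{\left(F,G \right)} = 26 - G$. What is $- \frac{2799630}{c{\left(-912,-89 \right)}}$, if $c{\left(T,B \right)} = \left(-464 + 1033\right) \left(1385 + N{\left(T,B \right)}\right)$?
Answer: $- \frac{93321}{28450} \approx -3.2802$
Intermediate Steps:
$c{\left(T,B \right)} = 802859 - 569 B$ ($c{\left(T,B \right)} = \left(-464 + 1033\right) \left(1385 - \left(-26 + B\right)\right) = 569 \left(1411 - B\right) = 802859 - 569 B$)
$- \frac{2799630}{c{\left(-912,-89 \right)}} = - \frac{2799630}{802859 - -50641} = - \frac{2799630}{802859 + 50641} = - \frac{2799630}{853500} = \left(-2799630\right) \frac{1}{853500} = - \frac{93321}{28450}$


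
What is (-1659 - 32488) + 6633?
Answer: -27514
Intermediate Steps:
(-1659 - 32488) + 6633 = -34147 + 6633 = -27514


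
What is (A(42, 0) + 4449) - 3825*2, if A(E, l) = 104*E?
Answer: 1167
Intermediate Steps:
(A(42, 0) + 4449) - 3825*2 = (104*42 + 4449) - 3825*2 = (4368 + 4449) - 1*7650 = 8817 - 7650 = 1167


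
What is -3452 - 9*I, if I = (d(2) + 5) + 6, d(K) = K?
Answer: -3569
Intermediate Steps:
I = 13 (I = (2 + 5) + 6 = 7 + 6 = 13)
-3452 - 9*I = -3452 - 9*13 = -3452 - 117 = -3569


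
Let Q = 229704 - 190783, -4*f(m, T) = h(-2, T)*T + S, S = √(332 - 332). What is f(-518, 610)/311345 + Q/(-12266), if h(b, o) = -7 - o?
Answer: -1096372014/381895777 ≈ -2.8709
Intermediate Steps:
S = 0 (S = √0 = 0)
f(m, T) = -T*(-7 - T)/4 (f(m, T) = -((-7 - T)*T + 0)/4 = -(T*(-7 - T) + 0)/4 = -T*(-7 - T)/4)
Q = 38921
f(-518, 610)/311345 + Q/(-12266) = ((¼)*610*(7 + 610))/311345 + 38921/(-12266) = ((¼)*610*617)*(1/311345) + 38921*(-1/12266) = (188185/2)*(1/311345) - 38921/12266 = 37637/124538 - 38921/12266 = -1096372014/381895777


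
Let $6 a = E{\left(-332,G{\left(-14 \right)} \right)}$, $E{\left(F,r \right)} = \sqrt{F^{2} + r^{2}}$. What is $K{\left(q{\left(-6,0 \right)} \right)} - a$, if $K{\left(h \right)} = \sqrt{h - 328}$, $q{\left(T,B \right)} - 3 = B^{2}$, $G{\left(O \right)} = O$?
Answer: $- \frac{\sqrt{27605}}{3} + 5 i \sqrt{13} \approx -55.383 + 18.028 i$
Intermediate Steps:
$q{\left(T,B \right)} = 3 + B^{2}$
$a = \frac{\sqrt{27605}}{3}$ ($a = \frac{\sqrt{\left(-332\right)^{2} + \left(-14\right)^{2}}}{6} = \frac{\sqrt{110224 + 196}}{6} = \frac{\sqrt{110420}}{6} = \frac{2 \sqrt{27605}}{6} = \frac{\sqrt{27605}}{3} \approx 55.383$)
$K{\left(h \right)} = \sqrt{-328 + h}$ ($K{\left(h \right)} = \sqrt{h - 328} = \sqrt{-328 + h}$)
$K{\left(q{\left(-6,0 \right)} \right)} - a = \sqrt{-328 + \left(3 + 0^{2}\right)} - \frac{\sqrt{27605}}{3} = \sqrt{-328 + \left(3 + 0\right)} - \frac{\sqrt{27605}}{3} = \sqrt{-328 + 3} - \frac{\sqrt{27605}}{3} = \sqrt{-325} - \frac{\sqrt{27605}}{3} = 5 i \sqrt{13} - \frac{\sqrt{27605}}{3} = - \frac{\sqrt{27605}}{3} + 5 i \sqrt{13}$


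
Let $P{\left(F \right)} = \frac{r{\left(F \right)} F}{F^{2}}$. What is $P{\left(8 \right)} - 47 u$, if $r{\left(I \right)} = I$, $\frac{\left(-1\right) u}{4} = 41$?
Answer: $7709$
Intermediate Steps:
$u = -164$ ($u = \left(-4\right) 41 = -164$)
$P{\left(F \right)} = 1$ ($P{\left(F \right)} = \frac{F F}{F^{2}} = \frac{F^{2}}{F^{2}} = 1$)
$P{\left(8 \right)} - 47 u = 1 - -7708 = 1 + 7708 = 7709$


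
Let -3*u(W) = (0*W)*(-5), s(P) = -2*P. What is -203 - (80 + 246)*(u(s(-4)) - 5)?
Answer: 1427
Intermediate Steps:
u(W) = 0 (u(W) = -0*W*(-5)/3 = -0*(-5) = -⅓*0 = 0)
-203 - (80 + 246)*(u(s(-4)) - 5) = -203 - (80 + 246)*(0 - 5) = -203 - 326*(-5) = -203 - 1*(-1630) = -203 + 1630 = 1427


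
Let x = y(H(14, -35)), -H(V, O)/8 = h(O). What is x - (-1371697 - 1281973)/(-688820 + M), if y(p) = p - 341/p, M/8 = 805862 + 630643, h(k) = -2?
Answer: -43790749/8642576 ≈ -5.0669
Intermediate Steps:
H(V, O) = 16 (H(V, O) = -8*(-2) = 16)
M = 11492040 (M = 8*(805862 + 630643) = 8*1436505 = 11492040)
x = -85/16 (x = 16 - 341/16 = -85/16 ≈ -5.3125)
x - (-1371697 - 1281973)/(-688820 + M) = -85/16 - (-1371697 - 1281973)/(-688820 + 11492040) = -85/16 - (-2653670)/10803220 = -85/16 - 1*(-265367/1080322) = -85/16 + 265367/1080322 = -43790749/8642576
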